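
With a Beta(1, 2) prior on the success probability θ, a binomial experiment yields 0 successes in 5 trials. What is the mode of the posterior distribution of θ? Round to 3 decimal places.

0.000

Posterior: Beta(1+0, 2+5) = Beta(1, 7).
Since α = 1 ≤ 1 and β > 1, the Beta density is monotone decreasing on [0,1]; the mode is at 0.
Mean = 1/(1+7) = 0.125.
This is the posterior mode — the MAP estimate.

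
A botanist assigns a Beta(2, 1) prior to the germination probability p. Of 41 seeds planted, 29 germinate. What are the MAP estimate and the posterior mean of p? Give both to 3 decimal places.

Posterior: Beta(2+29, 1+12) = Beta(31, 13).
Mode = (31−1)/(31+13−2) = 30/42 = 0.714.
Mean = 31/(31+13) = 31/44 = 0.705.

MAP estimate = 0.714, posterior mean = 0.705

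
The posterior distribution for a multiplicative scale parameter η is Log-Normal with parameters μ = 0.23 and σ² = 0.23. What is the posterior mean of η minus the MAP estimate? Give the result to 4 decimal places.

0.4120

Mode = exp(μ − σ²) = exp(0.00) = 1.0000.
Mean = exp(μ + σ²/2) = exp(0.345) = 1.4120.
Difference = 1.4120 − 1.0000 = 0.4120.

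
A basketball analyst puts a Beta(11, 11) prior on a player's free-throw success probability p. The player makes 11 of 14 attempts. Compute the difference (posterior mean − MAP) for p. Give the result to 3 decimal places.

-0.007

Posterior: Beta(11+11, 11+3) = Beta(22, 14).
Mode = (22−1)/(22+14−2) = 21/34 = 0.618.
Mean = 22/(22+14) = 22/36 = 0.611.
Difference = 0.611 − 0.618 = -0.007.
The mean is pulled below the mode by the posterior's left skew.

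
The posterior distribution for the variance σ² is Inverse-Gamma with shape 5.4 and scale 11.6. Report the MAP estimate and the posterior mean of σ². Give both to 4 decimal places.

MAP = 1.8125, posterior mean = 2.6364

Mode = β/(α+1) = 11.6/6.4 = 1.8125.
Mean = β/(α−1) = 11.6/4.4 = 2.6364.
The mean is pulled above the mode by the posterior's right skew.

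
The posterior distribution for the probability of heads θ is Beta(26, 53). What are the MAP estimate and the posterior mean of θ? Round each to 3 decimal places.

Mode = (26−1)/(26+53−2) = 25/77 = 0.325.
Mean = 26/(26+53) = 26/79 = 0.329.
Right-skewed posterior ⇒ mode < mean.

MAP: 0.325. Posterior mean: 0.329.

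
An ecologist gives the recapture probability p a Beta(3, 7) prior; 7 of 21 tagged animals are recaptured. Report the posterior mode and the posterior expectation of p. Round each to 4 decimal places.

MAP: 0.3103. Posterior mean: 0.3226.

Posterior: Beta(3+7, 7+14) = Beta(10, 21).
Mode = (10−1)/(10+21−2) = 9/29 = 0.3103.
Mean = 10/(10+21) = 10/31 = 0.3226.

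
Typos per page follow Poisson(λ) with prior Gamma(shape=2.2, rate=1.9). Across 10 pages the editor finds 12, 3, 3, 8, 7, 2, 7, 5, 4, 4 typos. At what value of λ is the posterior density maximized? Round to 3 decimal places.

4.723

Σ counts = 55. Posterior: Gamma(shape = 2.2+55 = 57.2, rate = 1.9+10 = 11.9).
Mode = (α−1)/β = 56.2/11.9 = 4.723.
Mean = α/β = 57.2/11.9 = 4.807.
This is the posterior mode — the MAP estimate.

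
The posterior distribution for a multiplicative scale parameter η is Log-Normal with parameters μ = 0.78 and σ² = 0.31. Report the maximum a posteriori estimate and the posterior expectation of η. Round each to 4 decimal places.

Mode = exp(μ − σ²) = exp(0.47) = 1.6000.
Mean = exp(μ + σ²/2) = exp(0.935) = 2.5472.

maximum a posteriori estimate = 1.6000, posterior expectation = 2.5472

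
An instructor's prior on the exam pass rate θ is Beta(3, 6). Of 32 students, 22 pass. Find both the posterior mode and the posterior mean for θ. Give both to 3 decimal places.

θ_MAP = 0.615, E[θ|data] = 0.610

Posterior: Beta(3+22, 6+10) = Beta(25, 16).
Mode = (25−1)/(25+16−2) = 24/39 = 0.615.
Mean = 25/(25+16) = 25/41 = 0.610.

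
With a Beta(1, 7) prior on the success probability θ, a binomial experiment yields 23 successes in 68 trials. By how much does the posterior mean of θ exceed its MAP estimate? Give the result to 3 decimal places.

Posterior: Beta(1+23, 7+45) = Beta(24, 52).
Mode = (24−1)/(24+52−2) = 23/74 = 0.311.
Mean = 24/(24+52) = 24/76 = 0.316.
Difference = 0.316 − 0.311 = 0.005.

0.005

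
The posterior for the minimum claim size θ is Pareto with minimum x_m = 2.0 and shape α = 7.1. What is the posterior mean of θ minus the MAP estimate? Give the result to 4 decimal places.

0.3279

The Pareto density is strictly decreasing on [x_m, ∞), so the mode is x_m = 2.0000.
Mean = α·x_m/(α−1) = 7.1·2.0/6.1 = 2.3279.
Difference = 2.3279 − 2.0000 = 0.3279.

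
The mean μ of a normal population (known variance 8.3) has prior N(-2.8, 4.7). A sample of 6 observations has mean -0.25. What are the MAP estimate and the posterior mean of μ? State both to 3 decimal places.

μ_MAP = -0.830, E[μ|data] = -0.830

Posterior for μ is Normal. Precision-weighted mean: (1/4.7·-2.8 + 6/8.3·-0.25) / (1/4.7 + 6/8.3) = -0.830.
A Normal posterior is symmetric, so mode = mean.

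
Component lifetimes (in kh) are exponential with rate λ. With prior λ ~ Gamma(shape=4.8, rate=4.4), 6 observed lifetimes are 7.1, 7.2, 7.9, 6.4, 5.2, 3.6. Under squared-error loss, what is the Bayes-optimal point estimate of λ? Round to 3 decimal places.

Σ times = 37.4. Posterior: Gamma(shape = 4.8+6 = 10.8, rate = 4.4+37.4 = 41.8).
Mode = (α−1)/β = 9.8/41.8 = 0.234.
Mean = α/β = 10.8/41.8 = 0.258.
Squared-error loss ⇒ the optimal estimator is the posterior mean.

0.258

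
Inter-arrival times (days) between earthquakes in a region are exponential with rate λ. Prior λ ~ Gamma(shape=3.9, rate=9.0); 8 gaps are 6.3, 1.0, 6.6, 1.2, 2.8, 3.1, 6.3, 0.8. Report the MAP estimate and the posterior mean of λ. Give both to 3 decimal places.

Σ times = 28.1. Posterior: Gamma(shape = 3.9+8 = 11.9, rate = 9.0+28.1 = 37.1).
Mode = (α−1)/β = 10.9/37.1 = 0.294.
Mean = α/β = 11.9/37.1 = 0.321.

MAP = 0.294, posterior mean = 0.321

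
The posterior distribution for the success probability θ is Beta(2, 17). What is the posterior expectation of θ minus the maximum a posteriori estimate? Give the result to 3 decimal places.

0.046

Mode = (2−1)/(2+17−2) = 1/17 = 0.059.
Mean = 2/(2+17) = 2/19 = 0.105.
Difference = 0.105 − 0.059 = 0.046.
Right-skewed posterior ⇒ mode < mean.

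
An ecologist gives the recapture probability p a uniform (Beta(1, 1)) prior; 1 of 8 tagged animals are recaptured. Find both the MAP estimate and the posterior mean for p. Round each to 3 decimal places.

Posterior: Beta(1+1, 1+7) = Beta(2, 8).
Mode = (2−1)/(2+8−2) = 1/8 = 0.125.
Mean = 2/(2+8) = 2/10 = 0.200.

p_MAP = 0.125, E[p|data] = 0.200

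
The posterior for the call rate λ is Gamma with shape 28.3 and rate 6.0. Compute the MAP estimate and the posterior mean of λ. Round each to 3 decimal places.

MAP: 4.550. Posterior mean: 4.717.

Mode = (α−1)/β = 27.3/6.0 = 4.550.
Mean = α/β = 28.3/6.0 = 4.717.
Right-skewed posterior ⇒ mode < mean.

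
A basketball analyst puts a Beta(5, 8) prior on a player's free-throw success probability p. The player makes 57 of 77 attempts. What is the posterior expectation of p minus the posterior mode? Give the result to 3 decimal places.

-0.004

Posterior: Beta(5+57, 8+20) = Beta(62, 28).
Mode = (62−1)/(62+28−2) = 61/88 = 0.693.
Mean = 62/(62+28) = 62/90 = 0.689.
Difference = 0.689 − 0.693 = -0.004.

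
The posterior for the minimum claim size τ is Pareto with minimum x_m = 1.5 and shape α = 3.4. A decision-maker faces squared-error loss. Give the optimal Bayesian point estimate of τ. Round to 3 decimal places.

2.125

The Pareto density is strictly decreasing on [x_m, ∞), so the mode is x_m = 1.500.
Mean = α·x_m/(α−1) = 3.4·1.5/2.4 = 2.125.
Squared-error loss ⇒ the optimal estimator is the posterior mean.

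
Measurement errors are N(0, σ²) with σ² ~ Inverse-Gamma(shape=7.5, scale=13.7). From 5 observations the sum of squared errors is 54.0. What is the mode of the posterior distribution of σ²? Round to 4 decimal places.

Posterior: Inverse-Gamma(shape = 7.5+5/2 = 10.0, scale = 13.7+54.0/2 = 40.7).
Mode = β/(α+1) = 40.7/11.0 = 3.7000.
Mean = β/(α−1) = 40.7/9.0 = 4.5222.
This is the posterior mode — the MAP estimate.

3.7000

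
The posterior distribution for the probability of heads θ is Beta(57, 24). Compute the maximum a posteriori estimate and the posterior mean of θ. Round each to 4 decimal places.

maximum a posteriori estimate = 0.7089, posterior mean = 0.7037

Mode = (57−1)/(57+24−2) = 56/79 = 0.7089.
Mean = 57/(57+24) = 57/81 = 0.7037.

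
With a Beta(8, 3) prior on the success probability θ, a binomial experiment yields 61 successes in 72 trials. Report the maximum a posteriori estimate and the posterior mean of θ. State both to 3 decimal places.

Posterior: Beta(8+61, 3+11) = Beta(69, 14).
Mode = (69−1)/(69+14−2) = 68/81 = 0.840.
Mean = 69/(69+14) = 69/83 = 0.831.
Mode > mean: the posterior has a left tail.

MAP = 0.840, posterior mean = 0.831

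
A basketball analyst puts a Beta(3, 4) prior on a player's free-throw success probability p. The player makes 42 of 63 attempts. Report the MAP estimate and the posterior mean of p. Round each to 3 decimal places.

MAP = 0.647, posterior mean = 0.643

Posterior: Beta(3+42, 4+21) = Beta(45, 25).
Mode = (45−1)/(45+25−2) = 44/68 = 0.647.
Mean = 45/(45+25) = 45/70 = 0.643.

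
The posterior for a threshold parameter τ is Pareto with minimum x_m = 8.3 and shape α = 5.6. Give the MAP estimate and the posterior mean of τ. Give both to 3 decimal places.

The Pareto density is strictly decreasing on [x_m, ∞), so the mode is x_m = 8.300.
Mean = α·x_m/(α−1) = 5.6·8.3/4.6 = 10.104.

MAP = 8.300, posterior mean = 10.104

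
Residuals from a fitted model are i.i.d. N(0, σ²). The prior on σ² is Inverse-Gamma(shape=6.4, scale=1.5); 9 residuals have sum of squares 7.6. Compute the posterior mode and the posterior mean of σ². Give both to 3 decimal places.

MAP = 0.445; posterior mean = 0.535

Posterior: Inverse-Gamma(shape = 6.4+9/2 = 10.9, scale = 1.5+7.6/2 = 5.3).
Mode = β/(α+1) = 5.3/11.9 = 0.445.
Mean = β/(α−1) = 5.3/9.9 = 0.535.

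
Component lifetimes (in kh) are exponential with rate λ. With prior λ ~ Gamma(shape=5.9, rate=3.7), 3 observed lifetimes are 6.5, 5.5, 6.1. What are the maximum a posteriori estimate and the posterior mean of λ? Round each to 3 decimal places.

Σ times = 18.1. Posterior: Gamma(shape = 5.9+3 = 8.9, rate = 3.7+18.1 = 21.8).
Mode = (α−1)/β = 7.9/21.8 = 0.362.
Mean = α/β = 8.9/21.8 = 0.408.
The mean is pulled above the mode by the posterior's right skew.

λ_MAP = 0.362, E[λ|data] = 0.408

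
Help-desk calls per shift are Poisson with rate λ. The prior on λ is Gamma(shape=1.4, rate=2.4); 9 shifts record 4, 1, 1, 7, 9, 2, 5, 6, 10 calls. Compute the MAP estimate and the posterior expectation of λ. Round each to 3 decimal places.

MAP = 3.982, posterior mean = 4.070

Σ counts = 45. Posterior: Gamma(shape = 1.4+45 = 46.4, rate = 2.4+9 = 11.4).
Mode = (α−1)/β = 45.4/11.4 = 3.982.
Mean = α/β = 46.4/11.4 = 4.070.
Right-skewed posterior ⇒ mode < mean.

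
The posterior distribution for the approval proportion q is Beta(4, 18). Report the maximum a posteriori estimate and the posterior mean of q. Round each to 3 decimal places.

Mode = (4−1)/(4+18−2) = 3/20 = 0.150.
Mean = 4/(4+18) = 4/22 = 0.182.
The mean is pulled above the mode by the posterior's right skew.

maximum a posteriori estimate = 0.150, posterior mean = 0.182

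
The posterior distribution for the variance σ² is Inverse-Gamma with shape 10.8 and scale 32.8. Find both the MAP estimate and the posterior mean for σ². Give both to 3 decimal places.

Mode = β/(α+1) = 32.8/11.8 = 2.780.
Mean = β/(α−1) = 32.8/9.8 = 3.347.

MAP estimate = 2.780, posterior mean = 3.347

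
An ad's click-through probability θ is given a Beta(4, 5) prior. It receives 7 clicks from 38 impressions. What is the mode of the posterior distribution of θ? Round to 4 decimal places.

0.2222

Posterior: Beta(4+7, 5+31) = Beta(11, 36).
Mode = (11−1)/(11+36−2) = 10/45 = 0.2222.
Mean = 11/(11+36) = 11/47 = 0.2340.
This is the posterior mode — the MAP estimate.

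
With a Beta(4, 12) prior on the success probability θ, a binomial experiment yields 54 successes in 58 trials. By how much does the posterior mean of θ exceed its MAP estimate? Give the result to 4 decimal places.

-0.0079

Posterior: Beta(4+54, 12+4) = Beta(58, 16).
Mode = (58−1)/(58+16−2) = 57/72 = 0.7917.
Mean = 58/(58+16) = 58/74 = 0.7838.
Difference = 0.7838 − 0.7917 = -0.0079.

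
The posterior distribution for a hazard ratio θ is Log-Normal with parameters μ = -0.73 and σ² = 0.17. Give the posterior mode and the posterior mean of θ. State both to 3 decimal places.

Mode = exp(μ − σ²) = exp(-0.90) = 0.407.
Mean = exp(μ + σ²/2) = exp(-0.645) = 0.525.
Right-skewed posterior ⇒ mode < mean.

MAP: 0.407. Posterior mean: 0.525.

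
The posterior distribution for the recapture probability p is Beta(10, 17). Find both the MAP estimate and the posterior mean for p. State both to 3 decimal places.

Mode = (10−1)/(10+17−2) = 9/25 = 0.360.
Mean = 10/(10+17) = 10/27 = 0.370.

MAP: 0.360. Posterior mean: 0.370.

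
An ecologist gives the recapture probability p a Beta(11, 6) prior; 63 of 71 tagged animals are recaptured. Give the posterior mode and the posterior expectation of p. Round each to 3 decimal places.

MAP = 0.849, posterior mean = 0.841

Posterior: Beta(11+63, 6+8) = Beta(74, 14).
Mode = (74−1)/(74+14−2) = 73/86 = 0.849.
Mean = 74/(74+14) = 74/88 = 0.841.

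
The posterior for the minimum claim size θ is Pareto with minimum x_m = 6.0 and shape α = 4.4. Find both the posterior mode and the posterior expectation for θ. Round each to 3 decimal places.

The Pareto density is strictly decreasing on [x_m, ∞), so the mode is x_m = 6.000.
Mean = α·x_m/(α−1) = 4.4·6.0/3.4 = 7.765.
The posterior is right-skewed, so the mean exceeds the mode.

MAP: 6.000. Posterior mean: 7.765.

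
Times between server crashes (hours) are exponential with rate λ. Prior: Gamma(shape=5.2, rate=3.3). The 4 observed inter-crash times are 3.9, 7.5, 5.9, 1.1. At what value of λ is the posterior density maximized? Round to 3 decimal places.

Σ times = 18.4. Posterior: Gamma(shape = 5.2+4 = 9.2, rate = 3.3+18.4 = 21.7).
Mode = (α−1)/β = 8.2/21.7 = 0.378.
Mean = α/β = 9.2/21.7 = 0.424.
This is the posterior mode — the MAP estimate.

0.378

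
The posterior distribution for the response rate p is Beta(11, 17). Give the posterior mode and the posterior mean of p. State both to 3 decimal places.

Mode = (11−1)/(11+17−2) = 10/26 = 0.385.
Mean = 11/(11+17) = 11/28 = 0.393.
Mean > mode: the posterior has a right tail.

MAP = 0.385; posterior mean = 0.393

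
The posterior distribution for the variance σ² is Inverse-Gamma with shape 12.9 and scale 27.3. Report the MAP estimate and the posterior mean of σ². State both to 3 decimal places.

MAP: 1.964. Posterior mean: 2.294.

Mode = β/(α+1) = 27.3/13.9 = 1.964.
Mean = β/(α−1) = 27.3/11.9 = 2.294.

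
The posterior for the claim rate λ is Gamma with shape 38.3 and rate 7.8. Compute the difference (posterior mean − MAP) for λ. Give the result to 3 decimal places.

Mode = (α−1)/β = 37.3/7.8 = 4.782.
Mean = α/β = 38.3/7.8 = 4.910.
Difference = 4.910 − 4.782 = 0.128.

0.128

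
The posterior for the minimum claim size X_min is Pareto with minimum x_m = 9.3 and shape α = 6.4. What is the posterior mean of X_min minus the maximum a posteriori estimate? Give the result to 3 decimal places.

1.722

The Pareto density is strictly decreasing on [x_m, ∞), so the mode is x_m = 9.300.
Mean = α·x_m/(α−1) = 6.4·9.3/5.4 = 11.022.
Difference = 11.022 − 9.300 = 1.722.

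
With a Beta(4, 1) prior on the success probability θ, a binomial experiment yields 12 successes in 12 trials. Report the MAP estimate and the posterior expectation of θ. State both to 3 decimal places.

Posterior: Beta(4+12, 1+0) = Beta(16, 1).
Since β = 1 ≤ 1 and α > 1, the Beta density is monotone increasing on [0,1]; the mode is at 1.
Mean = 16/(16+1) = 0.941.
Left-skewed posterior ⇒ mean < mode.

MAP = 1.000; posterior mean = 0.941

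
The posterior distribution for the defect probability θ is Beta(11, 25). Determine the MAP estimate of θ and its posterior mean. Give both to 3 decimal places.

Mode = (11−1)/(11+25−2) = 10/34 = 0.294.
Mean = 11/(11+25) = 11/36 = 0.306.
Mean > mode: the posterior has a right tail.

MAP estimate = 0.294, posterior mean = 0.306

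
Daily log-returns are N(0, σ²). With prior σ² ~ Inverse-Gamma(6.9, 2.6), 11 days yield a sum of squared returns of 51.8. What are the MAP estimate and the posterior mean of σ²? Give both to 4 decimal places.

σ²_MAP = 2.1269, E[σ²|data] = 2.5000

Posterior: Inverse-Gamma(shape = 6.9+11/2 = 12.4, scale = 2.6+51.8/2 = 28.5).
Mode = β/(α+1) = 28.5/13.4 = 2.1269.
Mean = β/(α−1) = 28.5/11.4 = 2.5000.
The mean is pulled above the mode by the posterior's right skew.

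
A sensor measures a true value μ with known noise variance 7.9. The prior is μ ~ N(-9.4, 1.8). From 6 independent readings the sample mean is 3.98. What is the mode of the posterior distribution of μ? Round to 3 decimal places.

-1.673

Posterior for μ is Normal. Precision-weighted mean: (1/1.8·-9.4 + 6/7.9·3.98) / (1/1.8 + 6/7.9) = -1.673.
A Normal posterior is symmetric, so mode = mean.
This is the posterior mode — the MAP estimate.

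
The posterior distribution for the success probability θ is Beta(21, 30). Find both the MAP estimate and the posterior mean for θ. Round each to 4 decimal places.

Mode = (21−1)/(21+30−2) = 20/49 = 0.4082.
Mean = 21/(21+30) = 21/51 = 0.4118.
Right-skewed posterior ⇒ mode < mean.

MAP = 0.4082; posterior mean = 0.4118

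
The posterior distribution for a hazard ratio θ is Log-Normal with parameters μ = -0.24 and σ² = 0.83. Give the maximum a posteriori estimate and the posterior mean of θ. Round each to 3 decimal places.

Mode = exp(μ − σ²) = exp(-1.07) = 0.343.
Mean = exp(μ + σ²/2) = exp(0.175) = 1.191.

maximum a posteriori estimate = 0.343, posterior mean = 1.191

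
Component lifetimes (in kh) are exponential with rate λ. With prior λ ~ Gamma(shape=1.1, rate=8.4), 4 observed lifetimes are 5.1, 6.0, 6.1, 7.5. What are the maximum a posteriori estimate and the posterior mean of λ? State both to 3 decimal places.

Σ times = 24.7. Posterior: Gamma(shape = 1.1+4 = 5.1, rate = 8.4+24.7 = 33.1).
Mode = (α−1)/β = 4.1/33.1 = 0.124.
Mean = α/β = 5.1/33.1 = 0.154.

MAP = 0.124, posterior mean = 0.154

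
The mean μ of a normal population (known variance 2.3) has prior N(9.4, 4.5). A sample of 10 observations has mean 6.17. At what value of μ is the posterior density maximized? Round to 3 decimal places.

6.327

Posterior for μ is Normal. Precision-weighted mean: (1/4.5·9.4 + 10/2.3·6.17) / (1/4.5 + 10/2.3) = 6.327.
A Normal posterior is symmetric, so mode = mean.
This is the posterior mode — the MAP estimate.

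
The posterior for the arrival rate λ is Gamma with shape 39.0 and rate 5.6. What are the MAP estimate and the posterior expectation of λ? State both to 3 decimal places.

Mode = (α−1)/β = 38.0/5.6 = 6.786.
Mean = α/β = 39.0/5.6 = 6.964.
Right-skewed posterior ⇒ mode < mean.

MAP = 6.786, posterior mean = 6.964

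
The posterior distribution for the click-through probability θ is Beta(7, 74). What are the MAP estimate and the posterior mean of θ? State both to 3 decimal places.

MAP = 0.076; posterior mean = 0.086

Mode = (7−1)/(7+74−2) = 6/79 = 0.076.
Mean = 7/(7+74) = 7/81 = 0.086.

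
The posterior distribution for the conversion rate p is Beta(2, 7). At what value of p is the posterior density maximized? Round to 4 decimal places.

0.1429

Mode = (2−1)/(2+7−2) = 1/7 = 0.1429.
Mean = 2/(2+7) = 2/9 = 0.2222.
This is the posterior mode — the MAP estimate.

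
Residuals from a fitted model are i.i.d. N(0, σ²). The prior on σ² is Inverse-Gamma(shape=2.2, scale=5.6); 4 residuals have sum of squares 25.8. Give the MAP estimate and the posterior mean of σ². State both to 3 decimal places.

MAP = 3.558, posterior mean = 5.781

Posterior: Inverse-Gamma(shape = 2.2+4/2 = 4.2, scale = 5.6+25.8/2 = 18.5).
Mode = β/(α+1) = 18.5/5.2 = 3.558.
Mean = β/(α−1) = 18.5/3.2 = 5.781.
The mean is pulled above the mode by the posterior's right skew.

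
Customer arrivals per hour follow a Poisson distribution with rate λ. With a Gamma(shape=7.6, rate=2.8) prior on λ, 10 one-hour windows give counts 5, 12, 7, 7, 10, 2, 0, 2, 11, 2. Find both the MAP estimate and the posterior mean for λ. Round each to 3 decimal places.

Σ counts = 58. Posterior: Gamma(shape = 7.6+58 = 65.6, rate = 2.8+10 = 12.8).
Mode = (α−1)/β = 64.6/12.8 = 5.047.
Mean = α/β = 65.6/12.8 = 5.125.
The mean is pulled above the mode by the posterior's right skew.

MAP: 5.047. Posterior mean: 5.125.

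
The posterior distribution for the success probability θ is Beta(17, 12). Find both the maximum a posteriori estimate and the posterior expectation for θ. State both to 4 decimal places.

Mode = (17−1)/(17+12−2) = 16/27 = 0.5926.
Mean = 17/(17+12) = 17/29 = 0.5862.
The posterior is left-skewed, so the mode exceeds the mean.

maximum a posteriori estimate = 0.5926, posterior expectation = 0.5862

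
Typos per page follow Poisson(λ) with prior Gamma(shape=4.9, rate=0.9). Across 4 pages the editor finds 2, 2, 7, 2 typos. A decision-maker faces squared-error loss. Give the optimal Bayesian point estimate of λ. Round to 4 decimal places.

Σ counts = 13. Posterior: Gamma(shape = 4.9+13 = 17.9, rate = 0.9+4 = 4.9).
Mode = (α−1)/β = 16.9/4.9 = 3.4490.
Mean = α/β = 17.9/4.9 = 3.6531.
Squared-error loss ⇒ the optimal estimator is the posterior mean.

3.6531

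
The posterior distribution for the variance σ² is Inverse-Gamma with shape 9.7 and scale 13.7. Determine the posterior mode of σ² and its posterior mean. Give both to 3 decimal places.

Mode = β/(α+1) = 13.7/10.7 = 1.280.
Mean = β/(α−1) = 13.7/8.7 = 1.575.
Right-skewed posterior ⇒ mode < mean.

σ²_MAP = 1.280, E[σ²|data] = 1.575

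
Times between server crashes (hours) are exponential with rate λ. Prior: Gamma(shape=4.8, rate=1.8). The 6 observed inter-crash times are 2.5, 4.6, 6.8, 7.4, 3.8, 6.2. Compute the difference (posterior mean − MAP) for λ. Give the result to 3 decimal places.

Σ times = 31.3. Posterior: Gamma(shape = 4.8+6 = 10.8, rate = 1.8+31.3 = 33.1).
Mode = (α−1)/β = 9.8/33.1 = 0.296.
Mean = α/β = 10.8/33.1 = 0.326.
Difference = 0.326 − 0.296 = 0.030.
Right-skewed posterior ⇒ mode < mean.

0.030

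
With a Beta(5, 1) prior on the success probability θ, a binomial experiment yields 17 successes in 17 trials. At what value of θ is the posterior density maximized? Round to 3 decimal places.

Posterior: Beta(5+17, 1+0) = Beta(22, 1).
Since β = 1 ≤ 1 and α > 1, the Beta density is monotone increasing on [0,1]; the mode is at 1.
Mean = 22/(22+1) = 0.957.
This is the posterior mode — the MAP estimate.

1.000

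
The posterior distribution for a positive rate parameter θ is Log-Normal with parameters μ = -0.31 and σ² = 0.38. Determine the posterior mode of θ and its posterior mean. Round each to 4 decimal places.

Mode = exp(μ − σ²) = exp(-0.69) = 0.5016.
Mean = exp(μ + σ²/2) = exp(-0.120) = 0.8869.
Mean > mode: the posterior has a right tail.

θ_MAP = 0.5016, E[θ|data] = 0.8869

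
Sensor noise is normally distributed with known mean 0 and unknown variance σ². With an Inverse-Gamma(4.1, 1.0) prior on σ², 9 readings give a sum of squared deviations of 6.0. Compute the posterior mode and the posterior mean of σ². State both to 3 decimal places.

MAP = 0.417, posterior mean = 0.526

Posterior: Inverse-Gamma(shape = 4.1+9/2 = 8.6, scale = 1.0+6.0/2 = 4.0).
Mode = β/(α+1) = 4.0/9.6 = 0.417.
Mean = β/(α−1) = 4.0/7.6 = 0.526.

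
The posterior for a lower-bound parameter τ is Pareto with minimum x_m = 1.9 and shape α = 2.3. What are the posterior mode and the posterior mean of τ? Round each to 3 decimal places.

The Pareto density is strictly decreasing on [x_m, ∞), so the mode is x_m = 1.900.
Mean = α·x_m/(α−1) = 2.3·1.9/1.3 = 3.362.

τ_MAP = 1.900, E[τ|data] = 3.362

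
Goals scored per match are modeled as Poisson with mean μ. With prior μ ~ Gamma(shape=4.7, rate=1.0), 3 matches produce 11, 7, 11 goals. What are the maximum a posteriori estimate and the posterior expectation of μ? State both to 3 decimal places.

MAP = 8.175, posterior mean = 8.425

Σ counts = 29. Posterior: Gamma(shape = 4.7+29 = 33.7, rate = 1.0+3 = 4.0).
Mode = (α−1)/β = 32.7/4.0 = 8.175.
Mean = α/β = 33.7/4.0 = 8.425.
The mean is pulled above the mode by the posterior's right skew.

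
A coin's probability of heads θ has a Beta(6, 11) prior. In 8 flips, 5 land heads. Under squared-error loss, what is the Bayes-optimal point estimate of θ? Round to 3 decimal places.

Posterior: Beta(6+5, 11+3) = Beta(11, 14).
Mode = (11−1)/(11+14−2) = 10/23 = 0.435.
Mean = 11/(11+14) = 11/25 = 0.440.
Squared-error loss ⇒ the optimal estimator is the posterior mean.

0.440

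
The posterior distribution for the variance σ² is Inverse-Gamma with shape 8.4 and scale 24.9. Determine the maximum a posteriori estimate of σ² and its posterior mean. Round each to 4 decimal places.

Mode = β/(α+1) = 24.9/9.4 = 2.6489.
Mean = β/(α−1) = 24.9/7.4 = 3.3649.

maximum a posteriori estimate = 2.6489, posterior mean = 3.3649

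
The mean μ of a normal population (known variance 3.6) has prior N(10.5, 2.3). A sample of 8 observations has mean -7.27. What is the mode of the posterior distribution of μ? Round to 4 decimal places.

-4.3622

Posterior for μ is Normal. Precision-weighted mean: (1/2.3·10.5 + 8/3.6·-7.27) / (1/2.3 + 8/3.6) = -4.3622.
A Normal posterior is symmetric, so mode = mean.
This is the posterior mode — the MAP estimate.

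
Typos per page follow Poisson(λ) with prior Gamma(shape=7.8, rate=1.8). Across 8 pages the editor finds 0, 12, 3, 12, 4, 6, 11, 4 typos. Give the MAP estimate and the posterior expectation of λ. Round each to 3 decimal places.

Σ counts = 52. Posterior: Gamma(shape = 7.8+52 = 59.8, rate = 1.8+8 = 9.8).
Mode = (α−1)/β = 58.8/9.8 = 6.000.
Mean = α/β = 59.8/9.8 = 6.102.

MAP = 6.000; posterior mean = 6.102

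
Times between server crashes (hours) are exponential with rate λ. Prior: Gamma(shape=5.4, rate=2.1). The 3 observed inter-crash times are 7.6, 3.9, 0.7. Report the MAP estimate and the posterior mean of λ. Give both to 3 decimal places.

MAP = 0.517, posterior mean = 0.587

Σ times = 12.2. Posterior: Gamma(shape = 5.4+3 = 8.4, rate = 2.1+12.2 = 14.3).
Mode = (α−1)/β = 7.4/14.3 = 0.517.
Mean = α/β = 8.4/14.3 = 0.587.
Mean > mode: the posterior has a right tail.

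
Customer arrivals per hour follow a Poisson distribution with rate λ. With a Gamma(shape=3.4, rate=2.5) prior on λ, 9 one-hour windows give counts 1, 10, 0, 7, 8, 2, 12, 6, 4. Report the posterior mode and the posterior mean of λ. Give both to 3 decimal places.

Σ counts = 50. Posterior: Gamma(shape = 3.4+50 = 53.4, rate = 2.5+9 = 11.5).
Mode = (α−1)/β = 52.4/11.5 = 4.557.
Mean = α/β = 53.4/11.5 = 4.643.
The mean is pulled above the mode by the posterior's right skew.

MAP: 4.557. Posterior mean: 4.643.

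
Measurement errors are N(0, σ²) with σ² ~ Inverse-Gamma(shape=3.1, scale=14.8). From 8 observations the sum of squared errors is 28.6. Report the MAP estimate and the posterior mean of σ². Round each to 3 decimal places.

Posterior: Inverse-Gamma(shape = 3.1+8/2 = 7.1, scale = 14.8+28.6/2 = 29.1).
Mode = β/(α+1) = 29.1/8.1 = 3.593.
Mean = β/(α−1) = 29.1/6.1 = 4.770.
The posterior is right-skewed, so the mean exceeds the mode.

MAP estimate = 3.593, posterior mean = 4.770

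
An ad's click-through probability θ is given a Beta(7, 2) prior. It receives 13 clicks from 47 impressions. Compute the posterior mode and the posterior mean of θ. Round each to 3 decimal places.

MAP = 0.352; posterior mean = 0.357

Posterior: Beta(7+13, 2+34) = Beta(20, 36).
Mode = (20−1)/(20+36−2) = 19/54 = 0.352.
Mean = 20/(20+36) = 20/56 = 0.357.
Mean > mode: the posterior has a right tail.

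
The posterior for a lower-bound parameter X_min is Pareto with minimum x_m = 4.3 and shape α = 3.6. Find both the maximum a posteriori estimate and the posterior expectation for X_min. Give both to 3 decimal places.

MAP = 4.300, posterior mean = 5.954

The Pareto density is strictly decreasing on [x_m, ∞), so the mode is x_m = 4.300.
Mean = α·x_m/(α−1) = 3.6·4.3/2.6 = 5.954.
The posterior is right-skewed, so the mean exceeds the mode.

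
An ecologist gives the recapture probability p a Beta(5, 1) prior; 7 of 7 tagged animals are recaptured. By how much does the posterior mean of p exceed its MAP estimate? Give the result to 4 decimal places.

Posterior: Beta(5+7, 1+0) = Beta(12, 1).
Since β = 1 ≤ 1 and α > 1, the Beta density is monotone increasing on [0,1]; the mode is at 1.
Mean = 12/(12+1) = 0.9231.
Difference = 0.9231 − 1.0000 = -0.0769.

-0.0769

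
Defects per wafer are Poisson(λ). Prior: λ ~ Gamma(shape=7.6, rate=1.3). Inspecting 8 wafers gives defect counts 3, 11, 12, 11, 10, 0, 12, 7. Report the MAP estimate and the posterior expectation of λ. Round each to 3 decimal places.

Σ counts = 66. Posterior: Gamma(shape = 7.6+66 = 73.6, rate = 1.3+8 = 9.3).
Mode = (α−1)/β = 72.6/9.3 = 7.806.
Mean = α/β = 73.6/9.3 = 7.914.

MAP = 7.806, posterior mean = 7.914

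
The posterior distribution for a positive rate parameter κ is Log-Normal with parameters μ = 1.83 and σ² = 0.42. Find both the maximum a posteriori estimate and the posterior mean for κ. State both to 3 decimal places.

maximum a posteriori estimate = 4.096, posterior mean = 7.691

Mode = exp(μ − σ²) = exp(1.41) = 4.096.
Mean = exp(μ + σ²/2) = exp(2.040) = 7.691.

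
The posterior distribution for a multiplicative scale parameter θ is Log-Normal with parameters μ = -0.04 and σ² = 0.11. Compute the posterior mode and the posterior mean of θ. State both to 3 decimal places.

Mode = exp(μ − σ²) = exp(-0.15) = 0.861.
Mean = exp(μ + σ²/2) = exp(0.015) = 1.015.

θ_MAP = 0.861, E[θ|data] = 1.015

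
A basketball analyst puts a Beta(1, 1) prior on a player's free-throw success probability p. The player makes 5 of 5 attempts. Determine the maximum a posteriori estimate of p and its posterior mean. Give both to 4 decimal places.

p_MAP = 1.0000, E[p|data] = 0.8571

Posterior: Beta(1+5, 1+0) = Beta(6, 1).
Since β = 1 ≤ 1 and α > 1, the Beta density is monotone increasing on [0,1]; the mode is at 1.
Mean = 6/(6+1) = 0.8571.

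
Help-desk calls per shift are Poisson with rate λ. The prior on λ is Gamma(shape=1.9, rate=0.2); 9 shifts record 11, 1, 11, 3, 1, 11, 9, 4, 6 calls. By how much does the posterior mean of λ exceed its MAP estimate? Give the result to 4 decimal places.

0.1087

Σ counts = 57. Posterior: Gamma(shape = 1.9+57 = 58.9, rate = 0.2+9 = 9.2).
Mode = (α−1)/β = 57.9/9.2 = 6.2935.
Mean = α/β = 58.9/9.2 = 6.4022.
Difference = 6.4022 − 6.2935 = 0.1087.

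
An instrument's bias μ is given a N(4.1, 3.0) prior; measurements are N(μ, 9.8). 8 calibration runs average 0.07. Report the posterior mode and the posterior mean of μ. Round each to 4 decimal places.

Posterior for μ is Normal. Precision-weighted mean: (1/3.0·4.1 + 8/9.8·0.07) / (1/3.0 + 8/9.8) = 1.2385.
A Normal posterior is symmetric, so mode = mean.

MAP = 1.2385; posterior mean = 1.2385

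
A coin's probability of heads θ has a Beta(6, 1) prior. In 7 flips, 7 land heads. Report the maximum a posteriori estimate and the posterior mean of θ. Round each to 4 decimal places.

θ_MAP = 1.0000, E[θ|data] = 0.9286

Posterior: Beta(6+7, 1+0) = Beta(13, 1).
Since β = 1 ≤ 1 and α > 1, the Beta density is monotone increasing on [0,1]; the mode is at 1.
Mean = 13/(13+1) = 0.9286.
The mean is pulled below the mode by the posterior's left skew.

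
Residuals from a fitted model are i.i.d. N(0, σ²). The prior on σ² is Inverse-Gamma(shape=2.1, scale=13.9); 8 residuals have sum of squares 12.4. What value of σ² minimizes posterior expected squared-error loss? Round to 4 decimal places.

3.9412

Posterior: Inverse-Gamma(shape = 2.1+8/2 = 6.1, scale = 13.9+12.4/2 = 20.1).
Mode = β/(α+1) = 20.1/7.1 = 2.8310.
Mean = β/(α−1) = 20.1/5.1 = 3.9412.
Squared-error loss ⇒ the optimal estimator is the posterior mean.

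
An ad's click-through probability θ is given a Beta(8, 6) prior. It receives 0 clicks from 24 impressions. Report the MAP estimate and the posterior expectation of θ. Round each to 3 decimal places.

MAP = 0.194; posterior mean = 0.211

Posterior: Beta(8+0, 6+24) = Beta(8, 30).
Mode = (8−1)/(8+30−2) = 7/36 = 0.194.
Mean = 8/(8+30) = 8/38 = 0.211.
The mean is pulled above the mode by the posterior's right skew.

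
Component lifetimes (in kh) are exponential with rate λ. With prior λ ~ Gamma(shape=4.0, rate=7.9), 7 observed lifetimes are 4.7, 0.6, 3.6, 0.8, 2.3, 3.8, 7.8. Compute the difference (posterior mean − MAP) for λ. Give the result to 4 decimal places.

Σ times = 23.6. Posterior: Gamma(shape = 4.0+7 = 11.0, rate = 7.9+23.6 = 31.5).
Mode = (α−1)/β = 10.0/31.5 = 0.3175.
Mean = α/β = 11.0/31.5 = 0.3492.
Difference = 0.3492 − 0.3175 = 0.0317.

0.0317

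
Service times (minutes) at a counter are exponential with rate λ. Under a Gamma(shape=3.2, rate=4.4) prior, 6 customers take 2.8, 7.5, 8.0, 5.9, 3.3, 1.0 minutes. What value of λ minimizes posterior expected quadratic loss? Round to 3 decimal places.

Σ times = 28.5. Posterior: Gamma(shape = 3.2+6 = 9.2, rate = 4.4+28.5 = 32.9).
Mode = (α−1)/β = 8.2/32.9 = 0.249.
Mean = α/β = 9.2/32.9 = 0.280.
Quadratic loss ⇒ the optimal estimator is the posterior mean.

0.280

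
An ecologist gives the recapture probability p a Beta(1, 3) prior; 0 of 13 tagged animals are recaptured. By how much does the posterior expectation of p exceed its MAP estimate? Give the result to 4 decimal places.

Posterior: Beta(1+0, 3+13) = Beta(1, 16).
Since α = 1 ≤ 1 and β > 1, the Beta density is monotone decreasing on [0,1]; the mode is at 0.
Mean = 1/(1+16) = 0.0588.
Difference = 0.0588 − 0.0000 = 0.0588.

0.0588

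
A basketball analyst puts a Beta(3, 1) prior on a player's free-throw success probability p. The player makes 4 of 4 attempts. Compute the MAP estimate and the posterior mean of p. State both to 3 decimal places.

MAP: 1.000. Posterior mean: 0.875.

Posterior: Beta(3+4, 1+0) = Beta(7, 1).
Since β = 1 ≤ 1 and α > 1, the Beta density is monotone increasing on [0,1]; the mode is at 1.
Mean = 7/(7+1) = 0.875.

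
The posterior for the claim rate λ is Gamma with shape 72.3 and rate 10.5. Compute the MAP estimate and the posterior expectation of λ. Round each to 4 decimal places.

Mode = (α−1)/β = 71.3/10.5 = 6.7905.
Mean = α/β = 72.3/10.5 = 6.8857.
The posterior is right-skewed, so the mean exceeds the mode.

MAP estimate = 6.7905, posterior expectation = 6.8857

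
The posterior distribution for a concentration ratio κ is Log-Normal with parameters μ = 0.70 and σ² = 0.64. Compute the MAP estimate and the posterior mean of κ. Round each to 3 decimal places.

MAP = 1.062; posterior mean = 2.773

Mode = exp(μ − σ²) = exp(0.06) = 1.062.
Mean = exp(μ + σ²/2) = exp(1.020) = 2.773.
Right-skewed posterior ⇒ mode < mean.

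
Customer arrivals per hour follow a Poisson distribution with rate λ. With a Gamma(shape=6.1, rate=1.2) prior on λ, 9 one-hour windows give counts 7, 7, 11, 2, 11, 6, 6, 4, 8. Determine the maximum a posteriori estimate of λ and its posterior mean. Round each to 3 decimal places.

maximum a posteriori estimate = 6.578, posterior mean = 6.676

Σ counts = 62. Posterior: Gamma(shape = 6.1+62 = 68.1, rate = 1.2+9 = 10.2).
Mode = (α−1)/β = 67.1/10.2 = 6.578.
Mean = α/β = 68.1/10.2 = 6.676.
The posterior is right-skewed, so the mean exceeds the mode.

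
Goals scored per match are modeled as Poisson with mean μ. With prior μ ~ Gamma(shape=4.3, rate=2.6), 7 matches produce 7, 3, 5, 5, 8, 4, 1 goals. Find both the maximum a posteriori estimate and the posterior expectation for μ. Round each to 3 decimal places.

Σ counts = 33. Posterior: Gamma(shape = 4.3+33 = 37.3, rate = 2.6+7 = 9.6).
Mode = (α−1)/β = 36.3/9.6 = 3.781.
Mean = α/β = 37.3/9.6 = 3.885.
Right-skewed posterior ⇒ mode < mean.

MAP = 3.781, posterior mean = 3.885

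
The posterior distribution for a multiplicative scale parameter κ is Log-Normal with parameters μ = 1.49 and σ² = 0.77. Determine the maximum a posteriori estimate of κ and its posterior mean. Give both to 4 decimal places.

maximum a posteriori estimate = 2.0544, posterior mean = 6.5208

Mode = exp(μ − σ²) = exp(0.72) = 2.0544.
Mean = exp(μ + σ²/2) = exp(1.875) = 6.5208.
The mean is pulled above the mode by the posterior's right skew.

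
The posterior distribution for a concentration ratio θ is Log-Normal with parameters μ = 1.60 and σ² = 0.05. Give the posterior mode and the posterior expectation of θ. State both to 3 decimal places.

Mode = exp(μ − σ²) = exp(1.55) = 4.711.
Mean = exp(μ + σ²/2) = exp(1.625) = 5.078.

θ_MAP = 4.711, E[θ|data] = 5.078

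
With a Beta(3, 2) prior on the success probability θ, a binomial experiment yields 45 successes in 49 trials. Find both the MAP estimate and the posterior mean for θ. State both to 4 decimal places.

Posterior: Beta(3+45, 2+4) = Beta(48, 6).
Mode = (48−1)/(48+6−2) = 47/52 = 0.9038.
Mean = 48/(48+6) = 48/54 = 0.8889.
Mode > mean: the posterior has a left tail.

MAP = 0.9038, posterior mean = 0.8889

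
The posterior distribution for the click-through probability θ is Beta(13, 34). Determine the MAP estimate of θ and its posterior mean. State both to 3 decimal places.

MAP estimate = 0.267, posterior mean = 0.277

Mode = (13−1)/(13+34−2) = 12/45 = 0.267.
Mean = 13/(13+34) = 13/47 = 0.277.
Right-skewed posterior ⇒ mode < mean.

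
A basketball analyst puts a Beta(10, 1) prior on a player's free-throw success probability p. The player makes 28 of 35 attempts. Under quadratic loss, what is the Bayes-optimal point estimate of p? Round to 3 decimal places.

Posterior: Beta(10+28, 1+7) = Beta(38, 8).
Mode = (38−1)/(38+8−2) = 37/44 = 0.841.
Mean = 38/(38+8) = 38/46 = 0.826.
Quadratic loss ⇒ the optimal estimator is the posterior mean.

0.826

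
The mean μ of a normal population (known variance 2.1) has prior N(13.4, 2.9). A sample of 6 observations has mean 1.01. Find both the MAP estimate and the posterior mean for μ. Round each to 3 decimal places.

Posterior for μ is Normal. Precision-weighted mean: (1/2.9·13.4 + 6/2.1·1.01) / (1/2.9 + 6/2.1) = 2.344.
A Normal posterior is symmetric, so mode = mean.

MAP = 2.344; posterior mean = 2.344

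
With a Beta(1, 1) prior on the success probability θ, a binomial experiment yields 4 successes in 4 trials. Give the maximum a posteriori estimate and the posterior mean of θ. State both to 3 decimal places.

MAP = 1.000; posterior mean = 0.833

Posterior: Beta(1+4, 1+0) = Beta(5, 1).
Since β = 1 ≤ 1 and α > 1, the Beta density is monotone increasing on [0,1]; the mode is at 1.
Mean = 5/(5+1) = 0.833.
Mode > mean: the posterior has a left tail.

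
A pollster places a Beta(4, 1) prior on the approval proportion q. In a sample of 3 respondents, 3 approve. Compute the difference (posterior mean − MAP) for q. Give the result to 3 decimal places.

-0.125

Posterior: Beta(4+3, 1+0) = Beta(7, 1).
Since β = 1 ≤ 1 and α > 1, the Beta density is monotone increasing on [0,1]; the mode is at 1.
Mean = 7/(7+1) = 0.875.
Difference = 0.875 − 1.000 = -0.125.
The posterior is left-skewed, so the mode exceeds the mean.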